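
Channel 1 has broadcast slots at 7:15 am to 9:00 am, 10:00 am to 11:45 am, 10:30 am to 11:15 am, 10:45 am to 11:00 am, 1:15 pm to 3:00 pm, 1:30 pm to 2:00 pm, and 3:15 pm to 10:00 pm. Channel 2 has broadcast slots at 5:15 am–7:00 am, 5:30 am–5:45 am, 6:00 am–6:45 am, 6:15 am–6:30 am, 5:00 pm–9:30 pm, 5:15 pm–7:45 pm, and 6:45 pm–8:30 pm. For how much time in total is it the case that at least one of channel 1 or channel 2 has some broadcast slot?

Merge the first list: 7:15 am–9:00 am, 10:00 am–11:45 am, 1:15 pm–3:00 pm, 3:15 pm–10:00 pm.
Merge the second list: 5:15 am–7:00 am, 5:00 pm–9:30 pm.
A ∪ B = 5:15 am–7:00 am, 7:15 am–9:00 am, 10:00 am–11:45 am, 1:15 pm–3:00 pm, 3:15 pm–10:00 pm.
Total: 1 h 45 min + 1 h 45 min + 1 h 45 min + 1 h 45 min + 6 h 45 min = 13 h 45 min.

13 h 45 min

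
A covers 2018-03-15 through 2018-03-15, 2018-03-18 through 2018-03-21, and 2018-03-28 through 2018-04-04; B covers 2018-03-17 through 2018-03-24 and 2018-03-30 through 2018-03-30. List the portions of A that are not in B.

2018-03-15 through 2018-03-15: nothing removed.
2018-03-18 through 2018-03-21: entirely removed.
2018-03-28 through 2018-04-04 \ B = 2018-03-28 through 2018-03-29, 2018-03-31 through 2018-04-04.

2018-03-15 through 2018-03-15, 2018-03-28 through 2018-03-29, 2018-03-31 through 2018-04-04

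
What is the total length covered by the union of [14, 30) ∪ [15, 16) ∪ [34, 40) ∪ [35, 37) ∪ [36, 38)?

Merged: [14, 30), [34, 40).
Lengths: 16 + 6 = 22.

22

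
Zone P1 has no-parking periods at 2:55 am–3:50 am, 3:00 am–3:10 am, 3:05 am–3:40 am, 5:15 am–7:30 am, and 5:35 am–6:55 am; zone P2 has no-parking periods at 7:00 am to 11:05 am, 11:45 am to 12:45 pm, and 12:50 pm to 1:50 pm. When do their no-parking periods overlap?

A, merged: 2:55 am-3:50 am, 5:15 am-7:30 am.
2:55 am-3:50 am falls entirely outside B.
5:15 am-7:30 am overlaps B on 7:00 am-7:30 am.

7:00 am-7:30 am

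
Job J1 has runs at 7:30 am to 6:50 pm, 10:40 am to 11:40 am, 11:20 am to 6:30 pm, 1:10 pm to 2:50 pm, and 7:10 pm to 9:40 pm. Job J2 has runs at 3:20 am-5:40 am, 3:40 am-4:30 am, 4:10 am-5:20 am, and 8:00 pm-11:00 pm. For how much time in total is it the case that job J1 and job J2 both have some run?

1 h 40 min

Merge the first list: 7:30 am–6:50 pm, 7:10 pm–9:40 pm.
Merge the second list: 3:20 am–5:40 am, 8:00 pm–11:00 pm.
A ∩ B = 8:00 pm–9:40 pm.
Total: 1 h 40 min.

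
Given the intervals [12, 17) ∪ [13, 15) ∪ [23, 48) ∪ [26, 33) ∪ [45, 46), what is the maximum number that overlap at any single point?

2

Walk the sorted start/end points keeping a running depth.
The depth first hits 2 at 13.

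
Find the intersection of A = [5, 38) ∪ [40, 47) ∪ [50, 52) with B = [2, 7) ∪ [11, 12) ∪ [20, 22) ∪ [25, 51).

[5, 7) ∪ [11, 12) ∪ [20, 22) ∪ [25, 38) ∪ [40, 47) ∪ [50, 51)

[5, 38) overlaps B on [5, 7), [11, 12), [20, 22), [25, 38).
[40, 47) overlaps B on [40, 47).
[50, 52) overlaps B on [50, 51).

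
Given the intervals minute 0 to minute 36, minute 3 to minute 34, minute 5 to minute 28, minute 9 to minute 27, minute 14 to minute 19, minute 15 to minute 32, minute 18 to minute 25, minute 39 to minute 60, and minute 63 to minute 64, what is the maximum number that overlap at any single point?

7

At minute 18, 7 of the intervals are simultaneously active.
No point has more.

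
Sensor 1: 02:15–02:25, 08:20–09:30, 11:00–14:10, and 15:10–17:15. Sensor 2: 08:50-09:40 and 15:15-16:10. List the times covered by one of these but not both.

A \ B = 02:15–02:25, 08:20–08:50, 11:00–14:10, 15:10–15:15, 16:10–17:15.
B \ A = 09:30–09:40.
Union of the two gives the symmetric difference.

02:15–02:25, 08:20–08:50, 09:30–09:40, 11:00–14:10, 15:10–15:15, 16:10–17:15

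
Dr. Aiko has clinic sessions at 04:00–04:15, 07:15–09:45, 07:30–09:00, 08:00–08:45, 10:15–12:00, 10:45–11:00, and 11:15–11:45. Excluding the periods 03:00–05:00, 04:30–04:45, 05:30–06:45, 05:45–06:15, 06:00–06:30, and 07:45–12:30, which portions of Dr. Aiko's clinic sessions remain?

07:15–07:45

First set merges to 04:00–04:15, 07:15–09:45, 10:15–12:00.
Second set merges to 03:00–05:00, 05:30–06:45, 07:45–12:30.
04:00–04:15: entirely removed.
07:15–09:45 \ B = 07:15–07:45.
10:15–12:00: entirely removed.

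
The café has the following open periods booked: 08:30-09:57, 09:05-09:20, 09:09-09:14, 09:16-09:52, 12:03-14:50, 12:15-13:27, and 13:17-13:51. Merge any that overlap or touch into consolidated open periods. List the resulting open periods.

08:30-09:57, 12:03-14:50

09:05-09:20 overlaps/touches 08:30-09:57 → extend to 08:30-09:57.
09:09-09:14 overlaps/touches 08:30-09:57 → extend to 08:30-09:57.
09:16-09:52 overlaps/touches 08:30-09:57 → extend to 08:30-09:57.
12:03-14:50 is disjoint → start new block.
12:15-13:27 overlaps/touches 12:03-14:50 → extend to 12:03-14:50.
13:17-13:51 overlaps/touches 12:03-14:50 → extend to 12:03-14:50.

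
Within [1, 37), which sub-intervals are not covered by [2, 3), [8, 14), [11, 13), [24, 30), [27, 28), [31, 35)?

[1, 2) ∪ [3, 8) ∪ [14, 24) ∪ [30, 31) ∪ [35, 37)

Covered (merged): [2, 3), [8, 14), [24, 30), [31, 35).
Uncovered inside [1, 37): [1, 2), [3, 8), [14, 24), [30, 31), [35, 37).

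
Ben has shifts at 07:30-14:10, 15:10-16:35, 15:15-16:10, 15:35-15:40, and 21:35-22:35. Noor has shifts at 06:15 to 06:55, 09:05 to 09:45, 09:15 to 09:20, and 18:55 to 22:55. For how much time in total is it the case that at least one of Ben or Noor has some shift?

A, merged: 07:30–14:10, 15:10–16:35, 21:35–22:35.
B, merged: 06:15–06:55, 09:05–09:45, 18:55–22:55.
A ∪ B = 06:15–06:55, 07:30–14:10, 15:10–16:35, 18:55–22:55.
Total: 40 min + 6 h 40 min + 1 h 25 min + 4 h = 12 h 45 min.

12 h 45 min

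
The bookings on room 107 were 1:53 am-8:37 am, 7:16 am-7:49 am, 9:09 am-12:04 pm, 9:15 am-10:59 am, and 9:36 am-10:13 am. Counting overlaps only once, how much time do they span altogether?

9 h 39 min

Merged: 1:53 am–8:37 am, 9:09 am–12:04 pm.
Lengths: 6 h 44 min + 2 h 55 min = 9 h 39 min.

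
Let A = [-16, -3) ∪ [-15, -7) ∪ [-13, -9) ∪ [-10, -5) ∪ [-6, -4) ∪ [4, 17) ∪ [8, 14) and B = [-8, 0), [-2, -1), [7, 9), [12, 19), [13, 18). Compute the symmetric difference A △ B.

[-16, -8) ∪ [-3, 0) ∪ [4, 7) ∪ [9, 12) ∪ [17, 19)

A, merged: [-16, -3), [4, 17).
B, merged: [-8, 0), [7, 9), [12, 19).
Only in the first: [-16, -8), [4, 7), [9, 12).
Only in the second: [-3, 0), [17, 19).
Together these are the periods covered by exactly one.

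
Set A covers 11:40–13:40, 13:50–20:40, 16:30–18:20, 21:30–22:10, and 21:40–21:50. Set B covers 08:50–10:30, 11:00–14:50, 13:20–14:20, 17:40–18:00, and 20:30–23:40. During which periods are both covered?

A, merged: 11:40–13:40, 13:50–20:40, 21:30–22:10.
B, merged: 08:50–10:30, 11:00–14:50, 17:40–18:00, 20:30–23:40.
11:40–13:40 ∩ B → 11:40–13:40.
13:50–20:40 ∩ B → 13:50–14:50, 17:40–18:00, 20:30–20:40.
21:30–22:10 ∩ B → 21:30–22:10.

11:40–13:40, 13:50–14:50, 17:40–18:00, 20:30–20:40, 21:30–22:10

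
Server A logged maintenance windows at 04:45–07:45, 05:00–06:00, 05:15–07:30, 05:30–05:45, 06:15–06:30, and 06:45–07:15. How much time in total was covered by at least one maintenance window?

3 h

Merged: 04:45–07:45.
Length: 3 h.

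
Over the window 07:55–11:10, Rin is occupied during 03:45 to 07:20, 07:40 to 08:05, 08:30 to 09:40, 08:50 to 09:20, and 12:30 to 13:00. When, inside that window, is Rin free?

08:05-08:30, 09:40-11:10

Covered (merged): 03:45-07:20, 07:40-08:05, 08:30-09:40, 12:30-13:00.
Uncovered inside 07:55-11:10: 08:05-08:30, 09:40-11:10.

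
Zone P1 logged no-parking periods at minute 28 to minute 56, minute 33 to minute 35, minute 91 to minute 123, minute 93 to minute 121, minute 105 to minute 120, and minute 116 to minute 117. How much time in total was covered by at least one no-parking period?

60 minutes

Merged: minute 28 to minute 56, minute 91 to minute 123.
Lengths: 28 minutes + 32 minutes = 60 minutes.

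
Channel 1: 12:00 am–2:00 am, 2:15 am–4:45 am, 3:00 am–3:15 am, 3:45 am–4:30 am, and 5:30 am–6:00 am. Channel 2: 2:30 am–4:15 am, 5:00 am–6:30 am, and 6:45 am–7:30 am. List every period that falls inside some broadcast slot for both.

Merge the first list: 12:00 am–2:00 am, 2:15 am–4:45 am, 5:30 am–6:00 am.
12:00 am–2:00 am: no overlap with the second set.
2:15 am–4:45 am meets the second set on 2:30 am–4:15 am.
5:30 am–6:00 am meets the second set on 5:30 am–6:00 am.

2:30 am–4:15 am, 5:30 am–6:00 am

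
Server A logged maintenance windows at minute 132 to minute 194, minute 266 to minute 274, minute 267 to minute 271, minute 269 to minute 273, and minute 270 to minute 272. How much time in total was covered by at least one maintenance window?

70 minutes

Merged: minute 132 to minute 194, minute 266 to minute 274.
Lengths: 62 minutes + 8 minutes = 70 minutes.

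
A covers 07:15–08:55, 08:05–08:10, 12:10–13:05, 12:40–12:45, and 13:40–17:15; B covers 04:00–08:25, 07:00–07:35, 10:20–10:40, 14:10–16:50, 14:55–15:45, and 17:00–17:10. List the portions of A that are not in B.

08:25–08:55, 12:10–13:05, 13:40–14:10, 16:50–17:00, 17:10–17:15

Merge the first list: 07:15–08:55, 12:10–13:05, 13:40–17:15.
Merge the second list: 04:00–08:25, 10:20–10:40, 14:10–16:50, 17:00–17:10.
07:15–08:55 with B removed leaves 08:25–08:55.
12:10–13:05 is untouched.
13:40–17:15 with B removed leaves 13:40–14:10, 16:50–17:00, 17:10–17:15.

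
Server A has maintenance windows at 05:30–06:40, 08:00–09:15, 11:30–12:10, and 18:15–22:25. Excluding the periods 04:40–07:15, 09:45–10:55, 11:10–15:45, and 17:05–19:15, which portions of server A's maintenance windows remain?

08:00–09:15, 19:15–22:25

05:30–06:40: fully covered by B → removed.
08:00–09:15: no B overlap → unchanged.
11:30–12:10: fully covered by B → removed.
18:15–22:25 minus B → 19:15–22:25.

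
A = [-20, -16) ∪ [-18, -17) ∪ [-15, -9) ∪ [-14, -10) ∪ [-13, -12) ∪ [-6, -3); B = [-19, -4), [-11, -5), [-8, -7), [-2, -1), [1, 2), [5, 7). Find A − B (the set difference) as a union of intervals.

[-20, -19) ∪ [-4, -3)

First set merges to [-20, -16), [-15, -9), [-6, -3).
Second set merges to [-19, -4), [-2, -1), [1, 2), [5, 7).
[-20, -16) minus B → [-20, -19).
[-15, -9): fully covered by B → removed.
[-6, -3) minus B → [-4, -3).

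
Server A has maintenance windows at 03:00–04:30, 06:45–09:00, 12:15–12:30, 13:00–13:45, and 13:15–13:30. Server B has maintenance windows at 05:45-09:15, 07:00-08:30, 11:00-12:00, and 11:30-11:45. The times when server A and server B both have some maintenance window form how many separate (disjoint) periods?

1

First set merges to 03:00-04:30, 06:45-09:00, 12:15-12:30, 13:00-13:45.
Second set merges to 05:45-09:15, 11:00-12:00.
A ∩ B = 06:45-09:00.
That is 1 disjoint piece.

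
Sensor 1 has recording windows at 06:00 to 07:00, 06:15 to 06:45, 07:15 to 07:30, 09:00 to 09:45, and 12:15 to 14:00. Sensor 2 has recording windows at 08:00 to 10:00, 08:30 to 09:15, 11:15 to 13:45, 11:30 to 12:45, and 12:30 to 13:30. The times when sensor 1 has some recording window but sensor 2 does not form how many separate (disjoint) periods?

3

Merge the first list: 06:00–07:00, 07:15–07:30, 09:00–09:45, 12:15–14:00.
Merge the second list: 08:00–10:00, 11:15–13:45.
A \ B = 06:00–07:00, 07:15–07:30, 13:45–14:00.
That is 3 disjoint pieces.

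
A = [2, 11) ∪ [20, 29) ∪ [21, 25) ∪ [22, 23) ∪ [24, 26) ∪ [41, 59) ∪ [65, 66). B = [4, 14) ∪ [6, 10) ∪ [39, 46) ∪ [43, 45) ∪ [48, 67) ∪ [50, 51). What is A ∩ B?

[4, 11) ∪ [41, 46) ∪ [48, 59) ∪ [65, 66)

First set merges to [2, 11), [20, 29), [41, 59), [65, 66).
Second set merges to [4, 14), [39, 46), [48, 67).
[2, 11) ∩ B → [4, 11).
[20, 29) meets no B interval.
[41, 59) ∩ B → [41, 46), [48, 59).
[65, 66) ∩ B → [65, 66).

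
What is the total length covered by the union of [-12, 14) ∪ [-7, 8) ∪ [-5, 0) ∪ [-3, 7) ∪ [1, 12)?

Merged: [-12, 14).
Length: 26.

26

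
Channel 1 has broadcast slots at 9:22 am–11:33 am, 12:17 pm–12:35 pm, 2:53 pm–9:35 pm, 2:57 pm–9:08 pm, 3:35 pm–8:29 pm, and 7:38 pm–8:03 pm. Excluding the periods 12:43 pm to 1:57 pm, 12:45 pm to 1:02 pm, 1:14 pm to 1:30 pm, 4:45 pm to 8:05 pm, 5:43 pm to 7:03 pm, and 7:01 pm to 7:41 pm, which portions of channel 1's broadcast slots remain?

9:22 am-11:33 am, 12:17 pm-12:35 pm, 2:53 pm-4:45 pm, 8:05 pm-9:35 pm

First set merges to 9:22 am-11:33 am, 12:17 pm-12:35 pm, 2:53 pm-9:35 pm.
Second set merges to 12:43 pm-1:57 pm, 4:45 pm-8:05 pm.
9:22 am-11:33 am is untouched.
12:17 pm-12:35 pm is untouched.
2:53 pm-9:35 pm with B removed leaves 2:53 pm-4:45 pm, 8:05 pm-9:35 pm.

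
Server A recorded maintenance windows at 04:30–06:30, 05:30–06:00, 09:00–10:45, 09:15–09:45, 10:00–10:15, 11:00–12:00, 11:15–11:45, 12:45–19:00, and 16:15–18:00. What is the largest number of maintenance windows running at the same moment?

2

At 05:30, 2 of the intervals are simultaneously active.
No point has more.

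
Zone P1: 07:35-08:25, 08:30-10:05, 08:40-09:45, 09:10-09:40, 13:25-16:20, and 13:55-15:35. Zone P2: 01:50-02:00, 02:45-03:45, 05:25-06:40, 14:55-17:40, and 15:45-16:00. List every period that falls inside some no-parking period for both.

14:55–16:20

A, merged: 07:35–08:25, 08:30–10:05, 13:25–16:20.
B, merged: 01:50–02:00, 02:45–03:45, 05:25–06:40, 14:55–17:40.
07:35–08:25 falls entirely outside B.
08:30–10:05 falls entirely outside B.
13:25–16:20 overlaps B on 14:55–16:20.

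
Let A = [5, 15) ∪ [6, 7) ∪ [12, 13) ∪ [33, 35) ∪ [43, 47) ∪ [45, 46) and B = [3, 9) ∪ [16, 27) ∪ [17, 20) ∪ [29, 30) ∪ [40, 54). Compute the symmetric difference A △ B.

[3, 5) ∪ [9, 15) ∪ [16, 27) ∪ [29, 30) ∪ [33, 35) ∪ [40, 43) ∪ [47, 54)

A, merged: [5, 15), [33, 35), [43, 47).
B, merged: [3, 9), [16, 27), [29, 30), [40, 54).
A \ B = [9, 15), [33, 35).
B \ A = [3, 5), [16, 27), [29, 30), [40, 43), [47, 54).
Union of the two gives the symmetric difference.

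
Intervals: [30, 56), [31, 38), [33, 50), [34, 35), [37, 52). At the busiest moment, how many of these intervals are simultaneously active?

Walk the sorted start/end points keeping a running depth.
The depth first hits 4 at 34.

4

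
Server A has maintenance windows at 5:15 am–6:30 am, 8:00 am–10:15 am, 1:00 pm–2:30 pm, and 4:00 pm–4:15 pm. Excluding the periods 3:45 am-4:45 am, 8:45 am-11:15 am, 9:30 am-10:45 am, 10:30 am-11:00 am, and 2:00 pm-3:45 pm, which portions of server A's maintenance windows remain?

Second set merges to 3:45 am–4:45 am, 8:45 am–11:15 am, 2:00 pm–3:45 pm.
5:15 am–6:30 am: no B overlap → unchanged.
8:00 am–10:15 am minus B → 8:00 am–8:45 am.
1:00 pm–2:30 pm minus B → 1:00 pm–2:00 pm.
4:00 pm–4:15 pm: no B overlap → unchanged.

5:15 am–6:30 am, 8:00 am–8:45 am, 1:00 pm–2:00 pm, 4:00 pm–4:15 pm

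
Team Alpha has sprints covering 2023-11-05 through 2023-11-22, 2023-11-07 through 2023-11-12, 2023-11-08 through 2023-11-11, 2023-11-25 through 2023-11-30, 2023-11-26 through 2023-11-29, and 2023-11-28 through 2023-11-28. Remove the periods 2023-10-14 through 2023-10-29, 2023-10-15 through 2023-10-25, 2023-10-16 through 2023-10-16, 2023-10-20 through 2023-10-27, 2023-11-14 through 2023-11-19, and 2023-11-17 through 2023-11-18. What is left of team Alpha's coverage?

2023-11-05 through 2023-11-13, 2023-11-20 through 2023-11-22, 2023-11-25 through 2023-11-30

A, merged: 2023-11-05 through 2023-11-22, 2023-11-25 through 2023-11-30.
B, merged: 2023-10-14 through 2023-10-29, 2023-11-14 through 2023-11-19.
2023-11-05 through 2023-11-22 \ B = 2023-11-05 through 2023-11-13, 2023-11-20 through 2023-11-22.
2023-11-25 through 2023-11-30: nothing removed.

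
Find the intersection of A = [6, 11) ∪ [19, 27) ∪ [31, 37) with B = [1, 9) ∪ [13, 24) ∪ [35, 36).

[6, 9) ∪ [19, 24) ∪ [35, 36)

[6, 11) meets the second set on [6, 9).
[19, 27) meets the second set on [19, 24).
[31, 37) meets the second set on [35, 36).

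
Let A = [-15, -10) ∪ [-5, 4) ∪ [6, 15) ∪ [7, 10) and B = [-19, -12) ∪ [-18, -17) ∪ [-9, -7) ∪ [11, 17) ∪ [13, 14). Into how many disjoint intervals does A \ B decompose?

A, merged: [-15, -10), [-5, 4), [6, 15).
B, merged: [-19, -12), [-9, -7), [11, 17).
A \ B = [-12, -10), [-5, 4), [6, 11).
That is 3 disjoint pieces.

3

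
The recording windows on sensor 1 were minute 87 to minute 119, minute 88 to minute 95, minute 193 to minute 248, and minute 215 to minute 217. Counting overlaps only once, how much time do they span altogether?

Merged: minute 87 to minute 119, minute 193 to minute 248.
Lengths: 32 minutes + 55 minutes = 87 minutes.

87 minutes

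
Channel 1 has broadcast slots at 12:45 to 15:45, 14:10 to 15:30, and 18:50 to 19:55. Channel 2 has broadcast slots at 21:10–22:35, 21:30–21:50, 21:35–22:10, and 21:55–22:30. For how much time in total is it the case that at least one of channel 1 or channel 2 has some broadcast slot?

First set merges to 12:45–15:45, 18:50–19:55.
Second set merges to 21:10–22:35.
A ∪ B = 12:45–15:45, 18:50–19:55, 21:10–22:35.
Total: 3 h + 1 h 5 min + 1 h 25 min = 5 h 30 min.

5 h 30 min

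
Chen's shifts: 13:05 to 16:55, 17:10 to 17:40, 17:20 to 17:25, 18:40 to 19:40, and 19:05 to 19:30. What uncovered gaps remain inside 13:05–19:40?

After merging, the occupied span is 13:05-16:55, 17:10-17:40, 18:40-19:40.
Gaps within 13:05-19:40: 16:55-17:10, 17:40-18:40.

16:55-17:10, 17:40-18:40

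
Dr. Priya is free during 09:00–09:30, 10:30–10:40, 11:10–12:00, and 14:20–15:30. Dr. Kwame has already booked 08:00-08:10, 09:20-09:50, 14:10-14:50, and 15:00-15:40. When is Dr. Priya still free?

09:00–09:30 \ B = 09:00–09:20.
10:30–10:40: nothing removed.
11:10–12:00: nothing removed.
14:20–15:30 \ B = 14:50–15:00.

09:00–09:20, 10:30–10:40, 11:10–12:00, 14:50–15:00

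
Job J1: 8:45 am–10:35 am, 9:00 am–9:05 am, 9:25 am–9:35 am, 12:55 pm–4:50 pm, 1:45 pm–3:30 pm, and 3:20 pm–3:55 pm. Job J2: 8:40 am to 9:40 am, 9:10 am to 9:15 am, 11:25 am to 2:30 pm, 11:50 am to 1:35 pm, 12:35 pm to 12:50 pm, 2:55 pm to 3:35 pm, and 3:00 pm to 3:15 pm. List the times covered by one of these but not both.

Merge the first list: 8:45 am–10:35 am, 12:55 pm–4:50 pm.
Merge the second list: 8:40 am–9:40 am, 11:25 am–2:30 pm, 2:55 pm–3:35 pm.
Only in the first: 9:40 am–10:35 am, 2:30 pm–2:55 pm, 3:35 pm–4:50 pm.
Only in the second: 8:40 am–8:45 am, 11:25 am–12:55 pm.
Together these are the periods covered by exactly one.

8:40 am–8:45 am, 9:40 am–10:35 am, 11:25 am–12:55 pm, 2:30 pm–2:55 pm, 3:35 pm–4:50 pm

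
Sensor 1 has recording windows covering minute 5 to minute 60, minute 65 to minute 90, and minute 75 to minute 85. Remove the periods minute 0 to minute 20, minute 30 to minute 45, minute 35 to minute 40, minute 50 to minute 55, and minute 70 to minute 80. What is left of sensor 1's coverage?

First set merges to minute 5 to minute 60, minute 65 to minute 90.
Second set merges to minute 0 to minute 20, minute 30 to minute 45, minute 50 to minute 55, minute 70 to minute 80.
minute 5 to minute 60 \ B = minute 20 to minute 30, minute 45 to minute 50, minute 55 to minute 60.
minute 65 to minute 90 \ B = minute 65 to minute 70, minute 80 to minute 90.

minute 20 to minute 30, minute 45 to minute 50, minute 55 to minute 60, minute 65 to minute 70, minute 80 to minute 90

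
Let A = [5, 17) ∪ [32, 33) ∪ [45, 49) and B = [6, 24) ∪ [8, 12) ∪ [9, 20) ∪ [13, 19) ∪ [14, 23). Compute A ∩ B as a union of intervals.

Second set merges to [6, 24).
[5, 17) overlaps B on [6, 17).
[32, 33) falls entirely outside B.
[45, 49) falls entirely outside B.

[6, 17)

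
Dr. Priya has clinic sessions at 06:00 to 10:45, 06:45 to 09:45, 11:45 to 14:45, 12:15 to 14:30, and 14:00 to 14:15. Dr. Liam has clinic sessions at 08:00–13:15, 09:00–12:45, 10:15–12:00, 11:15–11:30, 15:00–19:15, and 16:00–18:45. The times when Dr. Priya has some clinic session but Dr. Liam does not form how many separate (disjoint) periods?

First set merges to 06:00-10:45, 11:45-14:45.
Second set merges to 08:00-13:15, 15:00-19:15.
A \ B = 06:00-08:00, 13:15-14:45.
That is 2 disjoint pieces.

2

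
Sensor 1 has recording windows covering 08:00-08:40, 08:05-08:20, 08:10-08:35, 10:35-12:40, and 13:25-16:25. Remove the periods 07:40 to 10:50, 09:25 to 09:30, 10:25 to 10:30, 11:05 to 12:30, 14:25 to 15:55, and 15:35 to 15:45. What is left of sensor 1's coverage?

First set merges to 08:00-08:40, 10:35-12:40, 13:25-16:25.
Second set merges to 07:40-10:50, 11:05-12:30, 14:25-15:55.
08:00-08:40 lies entirely inside B → drops out.
10:35-12:40 with B removed leaves 10:50-11:05, 12:30-12:40.
13:25-16:25 with B removed leaves 13:25-14:25, 15:55-16:25.

10:50-11:05, 12:30-12:40, 13:25-14:25, 15:55-16:25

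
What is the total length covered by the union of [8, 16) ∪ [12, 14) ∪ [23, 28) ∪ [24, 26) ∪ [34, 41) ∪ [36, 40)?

Merged: [8, 16), [23, 28), [34, 41).
Lengths: 8 + 5 + 7 = 20.

20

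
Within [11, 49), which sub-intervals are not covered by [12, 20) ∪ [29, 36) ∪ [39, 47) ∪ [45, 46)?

The merged coverage is [12, 20), [29, 36), [39, 47).
Gaps within [11, 49): [11, 12), [20, 29), [36, 39), [47, 49).

[11, 12) ∪ [20, 29) ∪ [36, 39) ∪ [47, 49)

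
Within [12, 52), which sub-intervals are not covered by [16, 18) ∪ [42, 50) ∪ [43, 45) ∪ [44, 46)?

[12, 16) ∪ [18, 42) ∪ [50, 52)

The merged coverage is [16, 18), [42, 50).
Gaps within [12, 52): [12, 16), [18, 42), [50, 52).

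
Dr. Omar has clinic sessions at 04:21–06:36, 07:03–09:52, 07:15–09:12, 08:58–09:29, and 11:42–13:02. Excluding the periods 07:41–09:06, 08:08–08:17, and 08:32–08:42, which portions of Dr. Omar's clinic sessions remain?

04:21-06:36, 07:03-07:41, 09:06-09:52, 11:42-13:02

Merge the first list: 04:21-06:36, 07:03-09:52, 11:42-13:02.
Merge the second list: 07:41-09:06.
04:21-06:36: nothing removed.
07:03-09:52 \ B = 07:03-07:41, 09:06-09:52.
11:42-13:02: nothing removed.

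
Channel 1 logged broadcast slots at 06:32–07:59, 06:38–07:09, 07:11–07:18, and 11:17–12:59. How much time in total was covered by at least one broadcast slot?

3 h 9 min

Merged: 06:32–07:59, 11:17–12:59.
Lengths: 1 h 27 min + 1 h 42 min = 3 h 9 min.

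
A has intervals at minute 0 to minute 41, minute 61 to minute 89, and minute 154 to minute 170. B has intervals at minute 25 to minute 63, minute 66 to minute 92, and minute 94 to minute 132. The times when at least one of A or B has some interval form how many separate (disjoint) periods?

3

A ∪ B = minute 0 to minute 92, minute 94 to minute 132, minute 154 to minute 170.
That is 3 disjoint pieces.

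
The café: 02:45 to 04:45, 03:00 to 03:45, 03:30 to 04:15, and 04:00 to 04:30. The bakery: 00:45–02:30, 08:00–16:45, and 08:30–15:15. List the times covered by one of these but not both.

Merge the first list: 02:45–04:45.
Merge the second list: 00:45–02:30, 08:00–16:45.
A \ B = 02:45–04:45.
B \ A = 00:45–02:30, 08:00–16:45.
Union of the two gives the symmetric difference.

00:45–02:30, 02:45–04:45, 08:00–16:45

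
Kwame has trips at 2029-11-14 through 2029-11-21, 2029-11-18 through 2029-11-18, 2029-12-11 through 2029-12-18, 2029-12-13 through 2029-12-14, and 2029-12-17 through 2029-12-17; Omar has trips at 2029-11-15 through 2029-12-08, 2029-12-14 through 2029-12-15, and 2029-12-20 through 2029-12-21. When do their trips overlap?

A, merged: 2029-11-14 through 2029-11-21, 2029-12-11 through 2029-12-18.
2029-11-14 through 2029-11-21 overlaps B on 2029-11-15 through 2029-11-21.
2029-12-11 through 2029-12-18 overlaps B on 2029-12-14 through 2029-12-15.

2029-11-15 through 2029-11-21, 2029-12-14 through 2029-12-15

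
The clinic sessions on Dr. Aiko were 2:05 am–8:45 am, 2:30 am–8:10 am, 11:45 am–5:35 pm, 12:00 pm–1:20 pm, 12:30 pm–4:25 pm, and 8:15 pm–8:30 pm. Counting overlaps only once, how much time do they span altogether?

12 h 45 min

Merged: 2:05 am–8:45 am, 11:45 am–5:35 pm, 8:15 pm–8:30 pm.
Lengths: 6 h 40 min + 5 h 50 min + 15 min = 12 h 45 min.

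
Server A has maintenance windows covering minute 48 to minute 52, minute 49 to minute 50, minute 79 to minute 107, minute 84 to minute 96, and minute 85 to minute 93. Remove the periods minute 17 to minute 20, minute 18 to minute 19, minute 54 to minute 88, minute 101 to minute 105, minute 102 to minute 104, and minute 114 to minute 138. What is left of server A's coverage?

minute 48 to minute 52, minute 88 to minute 101, minute 105 to minute 107

First set merges to minute 48 to minute 52, minute 79 to minute 107.
Second set merges to minute 17 to minute 20, minute 54 to minute 88, minute 101 to minute 105, minute 114 to minute 138.
minute 48 to minute 52: nothing removed.
minute 79 to minute 107 \ B = minute 88 to minute 101, minute 105 to minute 107.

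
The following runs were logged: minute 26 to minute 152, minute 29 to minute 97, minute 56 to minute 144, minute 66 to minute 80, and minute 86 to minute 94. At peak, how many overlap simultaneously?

4

At minute 66, 4 of the intervals are simultaneously active.
No point has more.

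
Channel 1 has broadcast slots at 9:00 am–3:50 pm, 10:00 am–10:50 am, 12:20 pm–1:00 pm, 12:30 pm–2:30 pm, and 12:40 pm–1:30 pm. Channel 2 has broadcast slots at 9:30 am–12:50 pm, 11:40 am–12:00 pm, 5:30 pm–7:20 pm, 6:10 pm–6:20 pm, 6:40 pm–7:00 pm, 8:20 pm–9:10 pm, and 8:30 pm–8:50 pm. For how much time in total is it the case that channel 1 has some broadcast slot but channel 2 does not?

3 h 30 min

A, merged: 9:00 am–3:50 pm.
B, merged: 9:30 am–12:50 pm, 5:30 pm–7:20 pm, 8:20 pm–9:10 pm.
A \ B = 9:00 am–9:30 am, 12:50 pm–3:50 pm.
Total: 30 min + 3 h = 3 h 30 min.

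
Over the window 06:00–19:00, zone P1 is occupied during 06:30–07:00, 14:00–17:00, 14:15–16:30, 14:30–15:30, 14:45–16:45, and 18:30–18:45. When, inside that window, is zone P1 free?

The merged coverage is 06:30–07:00, 14:00–17:00, 18:30–18:45.
Complement within 06:00–19:00: 06:00–06:30, 07:00–14:00, 17:00–18:30, 18:45–19:00.

06:00–06:30, 07:00–14:00, 17:00–18:30, 18:45–19:00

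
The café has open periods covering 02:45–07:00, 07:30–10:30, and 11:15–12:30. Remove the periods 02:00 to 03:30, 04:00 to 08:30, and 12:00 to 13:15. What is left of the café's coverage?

03:30–04:00, 08:30–10:30, 11:15–12:00

02:45–07:00 \ B = 03:30–04:00.
07:30–10:30 \ B = 08:30–10:30.
11:15–12:30 \ B = 11:15–12:00.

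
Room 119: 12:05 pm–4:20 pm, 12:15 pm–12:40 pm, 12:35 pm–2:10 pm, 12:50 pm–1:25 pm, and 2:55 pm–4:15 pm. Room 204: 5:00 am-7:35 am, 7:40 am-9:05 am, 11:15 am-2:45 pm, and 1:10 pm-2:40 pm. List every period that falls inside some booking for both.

12:05 pm-2:45 pm

A, merged: 12:05 pm-4:20 pm.
B, merged: 5:00 am-7:35 am, 7:40 am-9:05 am, 11:15 am-2:45 pm.
12:05 pm-4:20 pm overlaps B on 12:05 pm-2:45 pm.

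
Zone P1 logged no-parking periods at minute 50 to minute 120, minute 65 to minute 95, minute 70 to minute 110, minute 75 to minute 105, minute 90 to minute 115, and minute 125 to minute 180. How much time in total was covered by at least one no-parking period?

Merged: minute 50 to minute 120, minute 125 to minute 180.
Lengths: 70 minutes + 55 minutes = 125 minutes.

125 minutes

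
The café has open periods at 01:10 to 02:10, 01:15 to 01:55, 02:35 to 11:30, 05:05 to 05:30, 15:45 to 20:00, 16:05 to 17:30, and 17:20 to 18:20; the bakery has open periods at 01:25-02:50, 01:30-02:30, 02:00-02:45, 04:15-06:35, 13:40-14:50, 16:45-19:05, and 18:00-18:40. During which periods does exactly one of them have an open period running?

01:10–01:25, 02:10–02:35, 02:50–04:15, 06:35–11:30, 13:40–14:50, 15:45–16:45, 19:05–20:00

Merge the first list: 01:10–02:10, 02:35–11:30, 15:45–20:00.
Merge the second list: 01:25–02:50, 04:15–06:35, 13:40–14:50, 16:45–19:05.
Only in the first: 01:10–01:25, 02:50–04:15, 06:35–11:30, 15:45–16:45, 19:05–20:00.
Only in the second: 02:10–02:35, 13:40–14:50.
Together these are the periods covered by exactly one.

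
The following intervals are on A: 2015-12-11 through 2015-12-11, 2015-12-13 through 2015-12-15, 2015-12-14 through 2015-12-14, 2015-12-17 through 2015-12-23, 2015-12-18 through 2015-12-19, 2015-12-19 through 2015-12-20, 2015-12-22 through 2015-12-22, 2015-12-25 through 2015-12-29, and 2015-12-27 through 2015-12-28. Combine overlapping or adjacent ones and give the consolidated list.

2015-12-13 through 2015-12-15 is disjoint → start new block.
2015-12-14 through 2015-12-14 overlaps/touches 2015-12-13 through 2015-12-15 → extend to 2015-12-13 through 2015-12-15.
2015-12-17 through 2015-12-23 is disjoint → start new block.
2015-12-18 through 2015-12-19 overlaps/touches 2015-12-17 through 2015-12-23 → extend to 2015-12-17 through 2015-12-23.
2015-12-19 through 2015-12-20 overlaps/touches 2015-12-17 through 2015-12-23 → extend to 2015-12-17 through 2015-12-23.
2015-12-22 through 2015-12-22 overlaps/touches 2015-12-17 through 2015-12-23 → extend to 2015-12-17 through 2015-12-23.
2015-12-25 through 2015-12-29 is disjoint → start new block.
2015-12-27 through 2015-12-28 overlaps/touches 2015-12-25 through 2015-12-29 → extend to 2015-12-25 through 2015-12-29.

2015-12-11 through 2015-12-11, 2015-12-13 through 2015-12-15, 2015-12-17 through 2015-12-23, 2015-12-25 through 2015-12-29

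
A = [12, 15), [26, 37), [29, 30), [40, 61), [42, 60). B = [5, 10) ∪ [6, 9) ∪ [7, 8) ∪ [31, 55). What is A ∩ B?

[31, 37) ∪ [40, 55)

Merge the first list: [12, 15), [26, 37), [40, 61).
Merge the second list: [5, 10), [31, 55).
[12, 15): no overlap with the second set.
[26, 37) meets the second set on [31, 37).
[40, 61) meets the second set on [40, 55).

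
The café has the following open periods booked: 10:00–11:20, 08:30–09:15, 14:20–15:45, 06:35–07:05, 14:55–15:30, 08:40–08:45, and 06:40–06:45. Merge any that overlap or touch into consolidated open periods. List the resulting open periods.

06:35-07:05, 08:30-09:15, 10:00-11:20, 14:20-15:45

Sort by start: 06:35-07:05, 06:40-06:45, 08:30-09:15, 08:40-08:45, 10:00-11:20, 14:20-15:45, 14:55-15:30.
06:40-06:45 overlaps/touches 06:35-07:05 → extend to 06:35-07:05.
08:30-09:15 is disjoint → start new block.
08:40-08:45 overlaps/touches 08:30-09:15 → extend to 08:30-09:15.
10:00-11:20 is disjoint → start new block.
14:20-15:45 is disjoint → start new block.
14:55-15:30 overlaps/touches 14:20-15:45 → extend to 14:20-15:45.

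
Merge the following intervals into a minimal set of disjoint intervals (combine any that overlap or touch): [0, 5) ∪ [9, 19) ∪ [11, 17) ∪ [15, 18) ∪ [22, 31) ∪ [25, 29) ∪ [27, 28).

[9, 19) is disjoint → start new block.
[11, 17) overlaps/touches [9, 19) → extend to [9, 19).
[15, 18) overlaps/touches [9, 19) → extend to [9, 19).
[22, 31) is disjoint → start new block.
[25, 29) overlaps/touches [22, 31) → extend to [22, 31).
[27, 28) overlaps/touches [22, 31) → extend to [22, 31).

[0, 5) ∪ [9, 19) ∪ [22, 31)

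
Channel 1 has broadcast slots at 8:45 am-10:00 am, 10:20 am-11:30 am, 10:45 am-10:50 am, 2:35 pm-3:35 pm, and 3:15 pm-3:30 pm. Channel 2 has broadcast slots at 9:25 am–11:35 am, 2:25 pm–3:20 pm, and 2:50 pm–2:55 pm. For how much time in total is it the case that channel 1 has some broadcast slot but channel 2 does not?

55 min

A, merged: 8:45 am-10:00 am, 10:20 am-11:30 am, 2:35 pm-3:35 pm.
B, merged: 9:25 am-11:35 am, 2:25 pm-3:20 pm.
A \ B = 8:45 am-9:25 am, 3:20 pm-3:35 pm.
Total: 40 min + 15 min = 55 min.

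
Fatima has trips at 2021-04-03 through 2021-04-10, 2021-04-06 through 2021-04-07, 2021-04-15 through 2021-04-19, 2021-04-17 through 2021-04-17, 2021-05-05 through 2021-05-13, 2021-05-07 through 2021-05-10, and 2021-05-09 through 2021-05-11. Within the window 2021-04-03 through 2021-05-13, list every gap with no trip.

2021-04-11 through 2021-04-14, 2021-04-20 through 2021-05-04

The merged coverage is 2021-04-03 through 2021-04-10, 2021-04-15 through 2021-04-19, 2021-05-05 through 2021-05-13.
Uncovered inside 2021-04-03 through 2021-05-13: 2021-04-11 through 2021-04-14, 2021-04-20 through 2021-05-04.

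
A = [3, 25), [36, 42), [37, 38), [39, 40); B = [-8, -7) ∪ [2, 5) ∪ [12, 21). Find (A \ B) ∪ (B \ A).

[-8, -7) ∪ [2, 3) ∪ [5, 12) ∪ [21, 25) ∪ [36, 42)

Merge the first list: [3, 25), [36, 42).
A \ B = [5, 12), [21, 25), [36, 42).
B \ A = [-8, -7), [2, 3).
Union of the two gives the symmetric difference.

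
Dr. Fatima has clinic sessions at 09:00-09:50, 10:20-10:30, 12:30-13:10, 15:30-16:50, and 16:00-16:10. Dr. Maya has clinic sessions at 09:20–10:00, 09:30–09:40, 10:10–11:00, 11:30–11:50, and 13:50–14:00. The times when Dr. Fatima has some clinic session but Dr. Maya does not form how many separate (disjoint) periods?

3

Merge the first list: 09:00–09:50, 10:20–10:30, 12:30–13:10, 15:30–16:50.
Merge the second list: 09:20–10:00, 10:10–11:00, 11:30–11:50, 13:50–14:00.
A \ B = 09:00–09:20, 12:30–13:10, 15:30–16:50.
That is 3 disjoint pieces.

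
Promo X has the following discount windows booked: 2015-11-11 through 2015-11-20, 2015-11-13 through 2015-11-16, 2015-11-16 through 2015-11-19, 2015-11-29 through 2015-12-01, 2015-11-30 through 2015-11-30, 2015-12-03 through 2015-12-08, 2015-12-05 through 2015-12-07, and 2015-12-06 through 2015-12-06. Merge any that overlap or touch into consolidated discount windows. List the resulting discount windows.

2015-11-13 through 2015-11-16 overlaps/touches 2015-11-11 through 2015-11-20 → extend to 2015-11-11 through 2015-11-20.
2015-11-16 through 2015-11-19 overlaps/touches 2015-11-11 through 2015-11-20 → extend to 2015-11-11 through 2015-11-20.
2015-11-29 through 2015-12-01 is disjoint → start new block.
2015-11-30 through 2015-11-30 overlaps/touches 2015-11-29 through 2015-12-01 → extend to 2015-11-29 through 2015-12-01.
2015-12-03 through 2015-12-08 is disjoint → start new block.
2015-12-05 through 2015-12-07 overlaps/touches 2015-12-03 through 2015-12-08 → extend to 2015-12-03 through 2015-12-08.
2015-12-06 through 2015-12-06 overlaps/touches 2015-12-03 through 2015-12-08 → extend to 2015-12-03 through 2015-12-08.

2015-11-11 through 2015-11-20, 2015-11-29 through 2015-12-01, 2015-12-03 through 2015-12-08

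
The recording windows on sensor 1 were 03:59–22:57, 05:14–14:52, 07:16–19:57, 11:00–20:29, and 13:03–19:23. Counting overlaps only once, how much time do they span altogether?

18 h 58 min

Merged: 03:59–22:57.
Length: 18 h 58 min.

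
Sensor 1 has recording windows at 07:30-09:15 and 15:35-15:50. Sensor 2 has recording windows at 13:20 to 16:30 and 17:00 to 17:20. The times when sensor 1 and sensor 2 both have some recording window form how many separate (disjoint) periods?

1

A ∩ B = 15:35-15:50.
That is 1 disjoint piece.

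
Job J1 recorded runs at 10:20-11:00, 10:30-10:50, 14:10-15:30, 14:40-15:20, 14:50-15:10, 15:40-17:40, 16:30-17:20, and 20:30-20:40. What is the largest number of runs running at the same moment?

3

At 14:50, 3 of the intervals are simultaneously active.
No point has more.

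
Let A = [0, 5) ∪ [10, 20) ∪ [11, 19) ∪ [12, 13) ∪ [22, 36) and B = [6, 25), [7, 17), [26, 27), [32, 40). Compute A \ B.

[0, 5) ∪ [25, 26) ∪ [27, 32)

A, merged: [0, 5), [10, 20), [22, 36).
B, merged: [6, 25), [26, 27), [32, 40).
[0, 5): nothing removed.
[10, 20): entirely removed.
[22, 36) \ B = [25, 26), [27, 32).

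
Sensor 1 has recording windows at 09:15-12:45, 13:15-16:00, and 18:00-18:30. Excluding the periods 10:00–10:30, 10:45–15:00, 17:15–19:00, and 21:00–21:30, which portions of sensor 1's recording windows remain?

09:15-10:00, 10:30-10:45, 15:00-16:00

09:15-12:45 with B removed leaves 09:15-10:00, 10:30-10:45.
13:15-16:00 with B removed leaves 15:00-16:00.
18:00-18:30 lies entirely inside B → drops out.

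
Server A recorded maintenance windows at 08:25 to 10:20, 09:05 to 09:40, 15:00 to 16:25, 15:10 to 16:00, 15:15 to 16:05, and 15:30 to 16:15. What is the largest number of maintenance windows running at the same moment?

At 15:30, 4 of the intervals are simultaneously active.
No point has more.

4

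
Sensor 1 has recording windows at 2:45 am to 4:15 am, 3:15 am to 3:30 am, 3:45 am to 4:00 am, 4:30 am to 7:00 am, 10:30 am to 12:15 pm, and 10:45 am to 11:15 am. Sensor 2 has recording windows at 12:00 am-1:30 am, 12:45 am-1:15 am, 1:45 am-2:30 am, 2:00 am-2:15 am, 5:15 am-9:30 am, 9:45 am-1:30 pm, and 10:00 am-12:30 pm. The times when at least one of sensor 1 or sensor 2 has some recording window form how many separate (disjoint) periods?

5

A, merged: 2:45 am-4:15 am, 4:30 am-7:00 am, 10:30 am-12:15 pm.
B, merged: 12:00 am-1:30 am, 1:45 am-2:30 am, 5:15 am-9:30 am, 9:45 am-1:30 pm.
A ∪ B = 12:00 am-1:30 am, 1:45 am-2:30 am, 2:45 am-4:15 am, 4:30 am-9:30 am, 9:45 am-1:30 pm.
That is 5 disjoint pieces.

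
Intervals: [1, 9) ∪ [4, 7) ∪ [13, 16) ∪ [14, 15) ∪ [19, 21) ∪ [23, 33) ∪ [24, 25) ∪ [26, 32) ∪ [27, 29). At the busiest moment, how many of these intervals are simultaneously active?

3

At 27, 3 of the intervals are simultaneously active.
No point has more.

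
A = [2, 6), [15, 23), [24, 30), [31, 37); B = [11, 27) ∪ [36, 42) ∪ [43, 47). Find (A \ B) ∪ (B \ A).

A but not B: [2, 6), [27, 30), [31, 36).
B but not A: [11, 15), [23, 24), [37, 42), [43, 47).
Combining gives A △ B.

[2, 6) ∪ [11, 15) ∪ [23, 24) ∪ [27, 30) ∪ [31, 36) ∪ [37, 42) ∪ [43, 47)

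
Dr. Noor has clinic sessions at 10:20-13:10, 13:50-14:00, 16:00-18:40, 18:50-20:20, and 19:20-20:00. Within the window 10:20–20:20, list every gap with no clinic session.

The merged coverage is 10:20–13:10, 13:50–14:00, 16:00–18:40, 18:50–20:20.
Gaps within 10:20–20:20: 13:10–13:50, 14:00–16:00, 18:40–18:50.

13:10–13:50, 14:00–16:00, 18:40–18:50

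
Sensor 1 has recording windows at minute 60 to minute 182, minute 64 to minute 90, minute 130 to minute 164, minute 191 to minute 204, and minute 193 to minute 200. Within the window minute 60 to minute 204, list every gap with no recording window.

After merging, the occupied span is minute 60 to minute 182, minute 191 to minute 204.
Gaps within minute 60 to minute 204: minute 182 to minute 191.

minute 182 to minute 191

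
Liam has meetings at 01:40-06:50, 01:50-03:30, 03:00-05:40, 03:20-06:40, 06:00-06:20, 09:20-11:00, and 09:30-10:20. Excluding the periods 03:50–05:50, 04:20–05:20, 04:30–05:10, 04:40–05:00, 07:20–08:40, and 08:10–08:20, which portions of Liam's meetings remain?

Merge the first list: 01:40–06:50, 09:20–11:00.
Merge the second list: 03:50–05:50, 07:20–08:40.
01:40–06:50 minus B → 01:40–03:50, 05:50–06:50.
09:20–11:00: no B overlap → unchanged.

01:40–03:50, 05:50–06:50, 09:20–11:00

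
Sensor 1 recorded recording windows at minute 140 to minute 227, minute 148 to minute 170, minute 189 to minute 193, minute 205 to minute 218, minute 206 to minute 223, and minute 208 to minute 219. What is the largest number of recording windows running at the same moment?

4

Sweep endpoints in order; track running count of active intervals.
Peak of 4 reached at minute 208.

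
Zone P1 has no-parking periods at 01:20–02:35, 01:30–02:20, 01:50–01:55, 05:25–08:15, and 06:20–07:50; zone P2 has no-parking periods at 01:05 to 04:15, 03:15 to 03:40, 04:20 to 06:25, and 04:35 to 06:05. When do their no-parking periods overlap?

01:20-02:35, 05:25-06:25

Merge the first list: 01:20-02:35, 05:25-08:15.
Merge the second list: 01:05-04:15, 04:20-06:25.
01:20-02:35 overlaps B on 01:20-02:35.
05:25-08:15 overlaps B on 05:25-06:25.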